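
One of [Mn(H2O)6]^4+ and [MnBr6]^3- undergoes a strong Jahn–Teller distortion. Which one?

[Mn(H2O)6]^4+: Ligand charges: water is neutral. With an overall charge of +4 the manganese centre must be in the +4 oxidation state. Group 7 minus oxidation state 4 gives a d³ configuration. The d³ configuration leaves the e_g set evenly filled (or empty) — no strong Jahn–Teller driving force.
[MnBr6]^3-: Each bromide is −1; balancing the −3 overall charge requires Mn(III). Group 7 minus oxidation state 3 gives a d⁴ configuration. Bromide is a weak-field ligand for a first-row metal, so the complex is high-spin. The t₂g³e_g¹ (high-spin) configuration has an unevenly filled e_g set; the Jahn–Teller theorem predicts a tetragonal distortion (typically axial elongation) to lift the degeneracy.

[MnBr6]^3-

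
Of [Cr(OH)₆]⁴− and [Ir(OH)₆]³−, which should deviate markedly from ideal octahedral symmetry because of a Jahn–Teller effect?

[Cr(OH)₆]⁴−

[Cr(OH)₆]⁴−: Ligand charges: each hydroxide is −1. With an overall charge of −4 the chromium centre must be in the +2 oxidation state. Chromium is a group-6 element; Cr(II) is therefore d⁴. Hydroxide is a weak-field ligand for a first-row metal, so the complex is high-spin. The t₂g³e_g¹ (high-spin) configuration has an unevenly filled e_g set; the Jahn–Teller theorem predicts a tetragonal distortion (typically axial elongation) to lift the degeneracy.
[Ir(OH)₆]³−: Summing ligand charges against the −3 overall charge gives an oxidation state of +3 for iridium. Iridium is a group-9 element; Ir(III) is therefore d⁶. A 5d ion has a large Δₒ and is invariably low-spin. The d⁶ configuration leaves the e_g set evenly filled (or empty) — no strong Jahn–Teller driving force.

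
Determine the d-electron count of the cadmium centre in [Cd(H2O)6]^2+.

d10

Summing ligand charges against the +2 overall charge gives an oxidation state of +2 for cadmium.
Group 12 minus oxidation state 2 gives a d¹⁰ configuration.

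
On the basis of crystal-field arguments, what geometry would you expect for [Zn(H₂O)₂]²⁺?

linear

Summing ligand charges against the +2 overall charge gives an oxidation state of +2 for zinc.
Zinc is a group-12 element; Zn(II) is therefore d¹⁰.
Coordination number: 2.
A d¹⁰ ion with only two ligands adopts a linear arrangement (sp hybridisation; no CFSE preference).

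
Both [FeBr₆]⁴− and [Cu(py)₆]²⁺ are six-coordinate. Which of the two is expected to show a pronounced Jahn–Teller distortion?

[Cu(py)₆]²⁺

[FeBr₆]⁴−: Summing ligand charges against the −4 overall charge gives an oxidation state of +2 for iron. Group 8 minus oxidation state 2 gives a d⁶ configuration. Bromide is a weak-field ligand for a first-row metal, so the complex is high-spin. The d⁶ configuration leaves the e_g set evenly filled (or empty) — no strong Jahn–Teller driving force.
[Cu(py)₆]²⁺: Ligand charges: pyridine is neutral. With an overall charge of +2 the copper centre must be in the +2 oxidation state. Group 11 minus oxidation state 2 gives a d⁹ configuration. The t₂g⁶e_g³ configuration has an unevenly filled e_g set; the Jahn–Teller theorem predicts a tetragonal distortion (typically axial elongation) to lift the degeneracy.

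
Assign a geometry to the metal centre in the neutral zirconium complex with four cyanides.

tetrahedral

Summing ligand charges against the 0 overall charge gives an oxidation state of +4 for zirconium.
Group 4 minus oxidation state 4 gives a d⁰ configuration.
Coordination number: 4.
A d⁰ ion has no crystal-field stabilisation preference between square planar and tetrahedral, so four ligands adopt the sterically favoured tetrahedral geometry.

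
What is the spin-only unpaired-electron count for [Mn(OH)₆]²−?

Each hydroxide is −1; balancing the −2 overall charge requires Mn(IV).
Manganese is a group-7 element; Mn(IV) is therefore d³.
In an octahedral field the d³ configuration is t₂g³e_g⁰ (only one arrangement possible), giving 3 unpaired electrons.

3 unpaired electrons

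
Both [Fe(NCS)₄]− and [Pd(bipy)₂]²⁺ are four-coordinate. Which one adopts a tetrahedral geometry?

[Fe(NCS)₄]−

For [Fe(NCS)₄]−: Each isothiocyanate is −1; balancing the −1 overall charge requires Fe(III). Group 8 minus oxidation state 3 gives a d⁵ configuration. A high-spin d⁵ ion has zero CFSE in either geometry, so four ligands adopt the sterically favoured tetrahedral geometry. → tetrahedral.
For [Pd(bipy)₂]²⁺: Summing ligand charges against the +2 overall charge gives an oxidation state of +2 for palladium. Palladium is a group-10 element; Pd(II) is therefore d⁸. A 4d d⁸ ion has a large crystal-field splitting; square planar leaves the high-energy d_{x²−y²} orbital empty and maximises CFSE. → square planar.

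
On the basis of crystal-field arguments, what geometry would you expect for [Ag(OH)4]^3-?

Ligand charges: each hydroxide is −1. With an overall charge of −3 the silver centre must be in the +1 oxidation state.
Silver is a group-11 element; Ag(I) is therefore d¹⁰.
With 4 monodentate ligands the coordination number is 4.
A d¹⁰ ion has no crystal-field stabilisation preference between square planar and tetrahedral, so four ligands adopt the sterically favoured tetrahedral geometry.

tetrahedral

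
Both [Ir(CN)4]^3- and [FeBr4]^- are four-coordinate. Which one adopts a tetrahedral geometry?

[FeBr4]^-

For [Ir(CN)4]^3-: Each cyanide is −1; balancing the −3 overall charge requires Ir(I). Iridium is a group-9 element; Ir(I) is therefore d⁸. A 5d d⁸ ion has a large crystal-field splitting; square planar leaves the high-energy d_{x²−y²} orbital empty and maximises CFSE. → square planar.
For [FeBr4]^-: Ligand charges: each bromide is −1. With an overall charge of −1 the iron centre must be in the +3 oxidation state. Group 8 minus oxidation state 3 gives a d⁵ configuration. A high-spin d⁵ ion has zero CFSE in either geometry, so four ligands adopt the sterically favoured tetrahedral geometry. → tetrahedral.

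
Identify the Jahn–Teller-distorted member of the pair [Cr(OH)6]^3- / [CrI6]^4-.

[Cr(OH)6]^3-: Each hydroxide is −1; balancing the −3 overall charge requires Cr(III). Chromium is a group-6 element; Cr(III) is therefore d³. The d³ configuration leaves the e_g set evenly filled (or empty) — no strong Jahn–Teller driving force.
[CrI6]^4-: Summing ligand charges against the −4 overall charge gives an oxidation state of +2 for chromium. Chromium is a group-6 element; Cr(II) is therefore d⁴. Iodide is a weak-field ligand for a first-row metal, so the complex is high-spin. The t₂g³e_g¹ (high-spin) configuration has an unevenly filled e_g set; the Jahn–Teller theorem predicts a tetragonal distortion (typically axial elongation) to lift the degeneracy.

[CrI6]^4-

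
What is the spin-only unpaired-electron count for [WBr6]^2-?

Ligand charges: each bromide is −1. With an overall charge of −2 the tungsten centre must be in the +4 oxidation state.
W sits in group 6, so the d-electron count is 6 − 4 = 2.
In an octahedral field the d² configuration is t₂g²e_g⁰ (only one arrangement possible), giving 2 unpaired electrons.

2 unpaired electrons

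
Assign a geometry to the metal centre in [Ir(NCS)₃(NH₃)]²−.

square planar

Summing ligand charges against the −2 overall charge gives an oxidation state of +1 for iridium.
Ir sits in group 9, so the d-electron count is 9 − 1 = 8.
With 4 monodentate ligands the coordination number is 4.
A 5d d⁸ ion has a large crystal-field splitting; square planar leaves the high-energy d_{x²−y²} orbital empty and maximises CFSE.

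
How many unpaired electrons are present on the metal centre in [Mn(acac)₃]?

4

Ligand charges: each acetylacetonate is −1. With an overall charge of 0 the manganese centre must be in the +3 oxidation state.
Group 7 minus oxidation state 3 gives a d⁴ configuration.
Counting donor atoms: 3×acetylacetonate (bidentate) → 6 donors. Coordination number = 6.
The spin state decides the count: Acetylacetonate is a weak-field ligand for a first-row metal, so the complex is high-spin.
An octahedral high-spin d⁴ ion is t₂g³e_g¹, giving 4 unpaired electrons.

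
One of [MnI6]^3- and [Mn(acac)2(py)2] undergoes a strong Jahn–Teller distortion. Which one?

[MnI6]^3-: Summing ligand charges against the −3 overall charge gives an oxidation state of +3 for manganese. Manganese is a group-7 element; Mn(III) is therefore d⁴. Iodide is a weak-field ligand for a first-row metal, so the complex is high-spin. The t₂g³e_g¹ (high-spin) configuration has an unevenly filled e_g set; the Jahn–Teller theorem predicts a tetragonal distortion (typically axial elongation) to lift the degeneracy.
[Mn(acac)2(py)2]: Each acetylacetonate is −1; pyridine is neutral; balancing the 0 overall charge requires Mn(II). Group 7 minus oxidation state 2 gives a d⁵ configuration. Acetylacetonate is a weak-field ligand for a first-row metal, so the complex is high-spin. The d⁵ configuration leaves the e_g set evenly filled (or empty) — no strong Jahn–Teller driving force.

[MnI6]^3-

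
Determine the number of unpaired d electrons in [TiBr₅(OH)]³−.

Each bromide is −1; each hydroxide is −1; balancing the −3 overall charge requires Ti(III).
Ti sits in group 4, so the d-electron count is 4 − 3 = 1.
In an octahedral field the d¹ configuration is t₂g¹e_g⁰ (only one arrangement possible), giving 1 unpaired electron.

1 unpaired electron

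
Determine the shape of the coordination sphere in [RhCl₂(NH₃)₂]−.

Ligand charges: each chloride is −1; ammonia is neutral. With an overall charge of −1 the rhodium centre must be in the +1 oxidation state.
Rhodium is a group-9 element; Rh(I) is therefore d⁸.
With 4 monodentate ligands the coordination number is 4.
A 4d d⁸ ion has a large crystal-field splitting; square planar leaves the high-energy d_{x²−y²} orbital empty and maximises CFSE.

square planar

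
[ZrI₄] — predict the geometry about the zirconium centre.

Each iodide is −1; balancing the 0 overall charge requires Zr(IV).
Zirconium is a group-4 element; Zr(IV) is therefore d⁰.
Coordination number: 4.
A d⁰ ion has no crystal-field stabilisation preference between square planar and tetrahedral, so four ligands adopt the sterically favoured tetrahedral geometry.

tetrahedral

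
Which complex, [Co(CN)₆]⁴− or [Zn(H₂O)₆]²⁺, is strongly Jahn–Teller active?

[Co(CN)₆]⁴−

[Co(CN)₆]⁴−: Ligand charges: each cyanide is −1. With an overall charge of −4 the cobalt centre must be in the +2 oxidation state. Cobalt is a group-9 element; Co(II) is therefore d⁷. Cyanide is a strong-field ligand (high in the spectrochemical series) for a first-row metal, so the complex is low-spin. The t₂g⁶e_g¹ (low-spin) configuration has an unevenly filled e_g set; the Jahn–Teller theorem predicts a tetragonal distortion (typically axial elongation) to lift the degeneracy.
[Zn(H₂O)₆]²⁺: Water is neutral; balancing the +2 overall charge requires Zn(II). Group 12 minus oxidation state 2 gives a d¹⁰ configuration. The d¹⁰ configuration leaves the e_g set evenly filled (or empty) — no strong Jahn–Teller driving force.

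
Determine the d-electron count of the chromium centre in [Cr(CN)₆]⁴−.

Summing ligand charges against the −4 overall charge gives an oxidation state of +2 for chromium.
Cr sits in group 6, so the d-electron count is 6 − 2 = 4.

d⁴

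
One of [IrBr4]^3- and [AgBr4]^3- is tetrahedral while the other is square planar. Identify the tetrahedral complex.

For [IrBr4]^3-: Each bromide is −1; balancing the −3 overall charge requires Ir(I). Ir sits in group 9, so the d-electron count is 9 − 1 = 8. A 5d d⁸ ion has a large crystal-field splitting; square planar leaves the high-energy d_{x²−y²} orbital empty and maximises CFSE. → square planar.
For [AgBr4]^3-: Each bromide is −1; balancing the −3 overall charge requires Ag(I). Group 11 minus oxidation state 1 gives a d¹⁰ configuration. A d¹⁰ ion has no crystal-field stabilisation preference between square planar and tetrahedral, so four ligands adopt the sterically favoured tetrahedral geometry. → tetrahedral.

[AgBr4]^3-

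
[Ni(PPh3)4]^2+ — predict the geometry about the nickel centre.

square planar

Triphenylphosphine is neutral; balancing the +2 overall charge requires Ni(II).
Group 10 minus oxidation state 2 gives a d⁸ configuration.
With 4 monodentate ligands the coordination number is 4.
Triphenylphosphine is a strong-field ligand (high in the spectrochemical series).
A 3d d⁸ ion with strong-field ligands gains enough CFSE to favour square planar over tetrahedral.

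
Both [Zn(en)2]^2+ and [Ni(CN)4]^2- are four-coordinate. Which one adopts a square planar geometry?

For [Zn(en)2]^2+: Ligand charges: ethylenediamine is neutral. With an overall charge of +2 the zinc centre must be in the +2 oxidation state. Zinc is a group-12 element; Zn(II) is therefore d¹⁰. A d¹⁰ ion has no crystal-field stabilisation preference between square planar and tetrahedral, so four ligands adopt the sterically favoured tetrahedral geometry. → tetrahedral.
For [Ni(CN)4]^2-: Each cyanide is −1; balancing the −2 overall charge requires Ni(II). Nickel is a group-10 element; Ni(II) is therefore d⁸. Cyanide is a strong-field ligand (high in the spectrochemical series). A 3d d⁸ ion with strong-field ligands gains enough CFSE to favour square planar over tetrahedral. → square planar.

[Ni(CN)4]^2-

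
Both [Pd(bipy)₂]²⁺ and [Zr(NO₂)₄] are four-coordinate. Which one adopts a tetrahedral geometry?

[Zr(NO₂)₄]

For [Pd(bipy)₂]²⁺: Summing ligand charges against the +2 overall charge gives an oxidation state of +2 for palladium. Pd sits in group 10, so the d-electron count is 10 − 2 = 8. A 4d d⁸ ion has a large crystal-field splitting; square planar leaves the high-energy d_{x²−y²} orbital empty and maximises CFSE. → square planar.
For [Zr(NO₂)₄]: Ligand charges: each nitro (N-bound nitrite) is −1. With an overall charge of 0 the zirconium centre must be in the +4 oxidation state. Zirconium is a group-4 element; Zr(IV) is therefore d⁰. A d⁰ ion has no crystal-field stabilisation preference between square planar and tetrahedral, so four ligands adopt the sterically favoured tetrahedral geometry. → tetrahedral.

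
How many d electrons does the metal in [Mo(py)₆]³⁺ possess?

d3

Ligand charges: pyridine is neutral. With an overall charge of +3 the molybdenum centre must be in the +3 oxidation state.
Group 6 minus oxidation state 3 gives a d³ configuration.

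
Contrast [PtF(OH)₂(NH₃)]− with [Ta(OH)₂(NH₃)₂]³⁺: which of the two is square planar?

For [PtF(OH)₂(NH₃)]−: Each fluoride is −1; each hydroxide is −1; ammonia is neutral; balancing the −1 overall charge requires Pt(II). Group 10 minus oxidation state 2 gives a d⁸ configuration. A 5d d⁸ ion has a large crystal-field splitting; square planar leaves the high-energy d_{x²−y²} orbital empty and maximises CFSE. → square planar.
For [Ta(OH)₂(NH₃)₂]³⁺: Ligand charges: each hydroxide is −1; ammonia is neutral. With an overall charge of +3 the tantalum centre must be in the +5 oxidation state. Tantalum is a group-5 element; Ta(V) is therefore d⁰. A d⁰ ion has no crystal-field stabilisation preference between square planar and tetrahedral, so four ligands adopt the sterically favoured tetrahedral geometry. → tetrahedral.

[PtF(OH)₂(NH₃)]−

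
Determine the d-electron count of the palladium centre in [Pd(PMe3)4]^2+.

d8

Summing ligand charges against the +2 overall charge gives an oxidation state of +2 for palladium.
Pd sits in group 10, so the d-electron count is 10 − 2 = 8.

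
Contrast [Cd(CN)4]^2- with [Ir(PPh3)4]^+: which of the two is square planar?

For [Cd(CN)4]^2-: Each cyanide is −1; balancing the −2 overall charge requires Cd(II). Group 12 minus oxidation state 2 gives a d¹⁰ configuration. A d¹⁰ ion has no crystal-field stabilisation preference between square planar and tetrahedral, so four ligands adopt the sterically favoured tetrahedral geometry. → tetrahedral.
For [Ir(PPh3)4]^+: Triphenylphosphine is neutral; balancing the +1 overall charge requires Ir(I). Group 9 minus oxidation state 1 gives a d⁸ configuration. A 5d d⁸ ion has a large crystal-field splitting; square planar leaves the high-energy d_{x²−y²} orbital empty and maximises CFSE. → square planar.

[Ir(PPh3)4]^+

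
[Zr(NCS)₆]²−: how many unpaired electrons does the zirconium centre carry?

0

Each isothiocyanate is −1; balancing the −2 overall charge requires Zr(IV).
Group 4 minus oxidation state 4 gives a d⁰ configuration.
In an octahedral field the d⁰ configuration is t₂g⁰e_g⁰, giving 0 unpaired electrons.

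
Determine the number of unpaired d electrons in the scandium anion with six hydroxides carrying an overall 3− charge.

0

Each hydroxide is −1; balancing the −3 overall charge requires Sc(III).
Scandium is a group-3 element; Sc(III) is therefore d⁰.
In an octahedral field the d⁰ configuration is t₂g⁰e_g⁰, giving 0 unpaired electrons.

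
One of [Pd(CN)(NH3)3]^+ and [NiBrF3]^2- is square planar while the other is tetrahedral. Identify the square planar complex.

For [Pd(CN)(NH3)3]^+: Ligand charges: each cyanide is −1; ammonia is neutral. With an overall charge of +1 the palladium centre must be in the +2 oxidation state. Group 10 minus oxidation state 2 gives a d⁸ configuration. A 4d d⁸ ion has a large crystal-field splitting; square planar leaves the high-energy d_{x²−y²} orbital empty and maximises CFSE. → square planar.
For [NiBrF3]^2-: Ligand charges: each bromide is −1; each fluoride is −1. With an overall charge of −2 the nickel centre must be in the +2 oxidation state. Ni sits in group 10, so the d-electron count is 10 − 2 = 8. Bromide and fluoride are weak-field ligands. With weak-field ligands the CFSE gain from square planar is small, so a 3d d⁸ ion takes the sterically preferred tetrahedral geometry. → tetrahedral.

[Pd(CN)(NH3)3]^+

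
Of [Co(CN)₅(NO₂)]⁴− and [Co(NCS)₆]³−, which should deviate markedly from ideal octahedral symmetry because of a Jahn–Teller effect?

[Co(CN)₅(NO₂)]⁴−

[Co(CN)₅(NO₂)]⁴−: Summing ligand charges against the −4 overall charge gives an oxidation state of +2 for cobalt. Cobalt is a group-9 element; Co(II) is therefore d⁷. Cyanide and nitro (N-bound nitrite) are strong-field ligands (high in the spectrochemical series) for a first-row metal, so the complex is low-spin. The t₂g⁶e_g¹ (low-spin) configuration has an unevenly filled e_g set; the Jahn–Teller theorem predicts a tetragonal distortion (typically axial elongation) to lift the degeneracy.
[Co(NCS)₆]³−: Each isothiocyanate is −1; balancing the −3 overall charge requires Co(III). Co sits in group 9, so the d-electron count is 9 − 3 = 6. Co(III) has an exceptionally large octahedral splitting and is low-spin with essentially every ligand except fluoride. The d⁶ configuration leaves the e_g set evenly filled (or empty) — no strong Jahn–Teller driving force.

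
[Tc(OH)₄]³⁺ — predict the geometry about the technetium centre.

tetrahedral

Ligand charges: each hydroxide is −1. With an overall charge of +3 the technetium centre must be in the +7 oxidation state.
Tc sits in group 7, so the d-electron count is 7 − 7 = 0.
Coordination number: 4.
A d⁰ ion has no crystal-field stabilisation preference between square planar and tetrahedral, so four ligands adopt the sterically favoured tetrahedral geometry.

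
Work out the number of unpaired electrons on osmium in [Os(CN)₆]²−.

2 unpaired electrons

Summing ligand charges against the −2 overall charge gives an oxidation state of +4 for osmium.
Os sits in group 8, so the d-electron count is 8 − 4 = 4.
The spin state decides the count: a 5d ion has a large Δₒ and is invariably low-spin.
An octahedral low-spin d⁴ ion is t₂g⁴e_g⁰, giving 2 unpaired electrons.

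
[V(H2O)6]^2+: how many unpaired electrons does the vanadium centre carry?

3 unpaired electrons

Water is neutral; balancing the +2 overall charge requires V(II).
V sits in group 5, so the d-electron count is 5 − 2 = 3.
In an octahedral field the d³ configuration is t₂g³e_g⁰ (only one arrangement possible), giving 3 unpaired electrons.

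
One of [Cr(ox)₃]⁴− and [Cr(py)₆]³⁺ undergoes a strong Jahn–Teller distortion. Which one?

[Cr(ox)₃]⁴−: Summing ligand charges against the −4 overall charge gives an oxidation state of +2 for chromium. Chromium is a group-6 element; Cr(II) is therefore d⁴. Oxalate is a weak-field ligand for a first-row metal, so the complex is high-spin. The t₂g³e_g¹ (high-spin) configuration has an unevenly filled e_g set; the Jahn–Teller theorem predicts a tetragonal distortion (typically axial elongation) to lift the degeneracy.
[Cr(py)₆]³⁺: Pyridine is neutral; balancing the +3 overall charge requires Cr(III). Group 6 minus oxidation state 3 gives a d³ configuration. The d³ configuration leaves the e_g set evenly filled (or empty) — no strong Jahn–Teller driving force.

[Cr(ox)₃]⁴−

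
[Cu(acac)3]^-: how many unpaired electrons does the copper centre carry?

Each acetylacetonate is −1; balancing the −1 overall charge requires Cu(II).
Cu sits in group 11, so the d-electron count is 11 − 2 = 9.
Counting donor atoms: 3×acetylacetonate (bidentate) → 6 donors. Coordination number = 6.
In an octahedral field the d⁹ configuration is t₂g⁶e_g³ (only one arrangement possible), giving 1 unpaired electron.

1 unpaired electron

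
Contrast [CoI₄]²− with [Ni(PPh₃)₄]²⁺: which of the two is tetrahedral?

[CoI₄]²−

For [CoI₄]²−: Each iodide is −1; balancing the −2 overall charge requires Co(II). Co sits in group 9, so the d-electron count is 9 − 2 = 7. For a high-spin 3d d⁷ ion with weak-field ligands the small Δₜ gives little square-planar CFSE advantage, so four ligands adopt the sterically favoured tetrahedral geometry. → tetrahedral.
For [Ni(PPh₃)₄]²⁺: Ligand charges: triphenylphosphine is neutral. With an overall charge of +2 the nickel centre must be in the +2 oxidation state. Group 10 minus oxidation state 2 gives a d⁸ configuration. Triphenylphosphine is a strong-field ligand (high in the spectrochemical series). A 3d d⁸ ion with strong-field ligands gains enough CFSE to favour square planar over tetrahedral. → square planar.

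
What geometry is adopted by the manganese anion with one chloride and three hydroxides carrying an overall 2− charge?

tetrahedral

Each chloride is −1; each hydroxide is −1; balancing the −2 overall charge requires Mn(II).
Group 7 minus oxidation state 2 gives a d⁵ configuration.
With 4 monodentate ligands the coordination number is 4.
Chloride and hydroxide are weak-field ligands.
A high-spin d⁵ ion has zero CFSE in either geometry, so four ligands adopt the sterically favoured tetrahedral geometry.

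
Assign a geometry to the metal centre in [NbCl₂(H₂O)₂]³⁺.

Each chloride is −1; water is neutral; balancing the +3 overall charge requires Nb(V).
Group 5 minus oxidation state 5 gives a d⁰ configuration.
With 4 monodentate ligands the coordination number is 4.
A d⁰ ion has no crystal-field stabilisation preference between square planar and tetrahedral, so four ligands adopt the sterically favoured tetrahedral geometry.

tetrahedral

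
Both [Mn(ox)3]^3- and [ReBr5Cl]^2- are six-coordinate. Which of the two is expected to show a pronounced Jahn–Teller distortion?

[Mn(ox)3]^3-

[Mn(ox)3]^3-: Ligand charges: each oxalate is −2. With an overall charge of −3 the manganese centre must be in the +3 oxidation state. Manganese is a group-7 element; Mn(III) is therefore d⁴. Oxalate is a weak-field ligand for a first-row metal, so the complex is high-spin. The t₂g³e_g¹ (high-spin) configuration has an unevenly filled e_g set; the Jahn–Teller theorem predicts a tetragonal distortion (typically axial elongation) to lift the degeneracy.
[ReBr5Cl]^2-: Summing ligand charges against the −2 overall charge gives an oxidation state of +4 for rhenium. Re sits in group 7, so the d-electron count is 7 − 4 = 3. The d³ configuration leaves the e_g set evenly filled (or empty) — no strong Jahn–Teller driving force.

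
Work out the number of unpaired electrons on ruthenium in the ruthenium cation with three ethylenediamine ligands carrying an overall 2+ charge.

Ligand charges: ethylenediamine is neutral. With an overall charge of +2 the ruthenium centre must be in the +2 oxidation state.
Group 8 minus oxidation state 2 gives a d⁶ configuration.
Counting donor atoms: 3×ethylenediamine (bidentate) → 6 donors. Coordination number = 6.
The spin state decides the count: a 4d ion has a large Δₒ and is invariably low-spin.
An octahedral low-spin d⁶ ion is t₂g⁶e_g⁰, giving 0 unpaired electrons.

0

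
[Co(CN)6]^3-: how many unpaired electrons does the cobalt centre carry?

Ligand charges: each cyanide is −1. With an overall charge of −3 the cobalt centre must be in the +3 oxidation state.
Cobalt is a group-9 element; Co(III) is therefore d⁶.
The spin state decides the count: Co(III) has an exceptionally large octahedral splitting and is low-spin with essentially every ligand except fluoride.
An octahedral low-spin d⁶ ion is t₂g⁶e_g⁰, giving 0 unpaired electrons.

0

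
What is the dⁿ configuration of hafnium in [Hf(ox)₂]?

Ligand charges: each oxalate is −2. With an overall charge of 0 the hafnium centre must be in the +4 oxidation state.
Group 4 minus oxidation state 4 gives a d⁰ configuration.

d⁰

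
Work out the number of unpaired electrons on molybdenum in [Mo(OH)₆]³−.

Summing ligand charges against the −3 overall charge gives an oxidation state of +3 for molybdenum.
Molybdenum is a group-6 element; Mo(III) is therefore d³.
In an octahedral field the d³ configuration is t₂g³e_g⁰ (only one arrangement possible), giving 3 unpaired electrons.

3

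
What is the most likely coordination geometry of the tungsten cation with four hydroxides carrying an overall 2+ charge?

Summing ligand charges against the +2 overall charge gives an oxidation state of +6 for tungsten.
W sits in group 6, so the d-electron count is 6 − 6 = 0.
Coordination number: 4.
A d⁰ ion has no crystal-field stabilisation preference between square planar and tetrahedral, so four ligands adopt the sterically favoured tetrahedral geometry.

tetrahedral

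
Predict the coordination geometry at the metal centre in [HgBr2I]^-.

trigonal planar

Summing ligand charges against the −1 overall charge gives an oxidation state of +2 for mercury.
Mercury is a group-12 element; Hg(II) is therefore d¹⁰.
Coordination number: 3.
Three ligands around a d¹⁰ centre minimise repulsion in a trigonal-planar arrangement.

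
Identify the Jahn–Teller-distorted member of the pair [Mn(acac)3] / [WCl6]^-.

[Mn(acac)3]

[Mn(acac)3]: Ligand charges: each acetylacetonate is −1. With an overall charge of 0 the manganese centre must be in the +3 oxidation state. Manganese is a group-7 element; Mn(III) is therefore d⁴. Acetylacetonate is a weak-field ligand for a first-row metal, so the complex is high-spin. The t₂g³e_g¹ (high-spin) configuration has an unevenly filled e_g set; the Jahn–Teller theorem predicts a tetragonal distortion (typically axial elongation) to lift the degeneracy.
[WCl6]^-: Summing ligand charges against the −1 overall charge gives an oxidation state of +5 for tungsten. Group 6 minus oxidation state 5 gives a d¹ configuration. The d¹ configuration leaves the e_g set evenly filled (or empty) — no strong Jahn–Teller driving force.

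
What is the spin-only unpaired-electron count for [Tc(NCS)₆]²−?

3

Ligand charges: each isothiocyanate is −1. With an overall charge of −2 the technetium centre must be in the +4 oxidation state.
Technetium is a group-7 element; Tc(IV) is therefore d³.
In an octahedral field the d³ configuration is t₂g³e_g⁰ (only one arrangement possible), giving 3 unpaired electrons.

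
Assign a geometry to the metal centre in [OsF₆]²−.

octahedral

Each fluoride is −1; balancing the −2 overall charge requires Os(IV).
Os sits in group 8, so the d-electron count is 8 − 4 = 4.
Coordination number: 6.
Six donors around a single metal centre give an octahedral coordination sphere.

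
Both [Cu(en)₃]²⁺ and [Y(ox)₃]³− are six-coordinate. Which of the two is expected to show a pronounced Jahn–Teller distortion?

[Cu(en)₃]²⁺

[Cu(en)₃]²⁺: Summing ligand charges against the +2 overall charge gives an oxidation state of +2 for copper. Cu sits in group 11, so the d-electron count is 11 − 2 = 9. The t₂g⁶e_g³ configuration has an unevenly filled e_g set; the Jahn–Teller theorem predicts a tetragonal distortion (typically axial elongation) to lift the degeneracy.
[Y(ox)₃]³−: Ligand charges: each oxalate is −2. With an overall charge of −3 the yttrium centre must be in the +3 oxidation state. Y sits in group 3, so the d-electron count is 3 − 3 = 0. The d⁰ configuration leaves the e_g set evenly filled (or empty) — no strong Jahn–Teller driving force.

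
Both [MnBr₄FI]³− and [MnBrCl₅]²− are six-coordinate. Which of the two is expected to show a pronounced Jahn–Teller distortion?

[MnBr₄FI]³−

[MnBr₄FI]³−: Each bromide is −1; each fluoride is −1; each iodide is −1; balancing the −3 overall charge requires Mn(III). Group 7 minus oxidation state 3 gives a d⁴ configuration. Bromide, fluoride, and iodide are weak-field ligands for a first-row metal, so the complex is high-spin. The t₂g³e_g¹ (high-spin) configuration has an unevenly filled e_g set; the Jahn–Teller theorem predicts a tetragonal distortion (typically axial elongation) to lift the degeneracy.
[MnBrCl₅]²−: Ligand charges: each bromide is −1; each chloride is −1. With an overall charge of −2 the manganese centre must be in the +4 oxidation state. Mn sits in group 7, so the d-electron count is 7 − 4 = 3. The d³ configuration leaves the e_g set evenly filled (or empty) — no strong Jahn–Teller driving force.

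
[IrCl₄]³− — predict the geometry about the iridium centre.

Each chloride is −1; balancing the −3 overall charge requires Ir(I).
Group 9 minus oxidation state 1 gives a d⁸ configuration.
Coordination number: 4.
A 5d d⁸ ion has a large crystal-field splitting; square planar leaves the high-energy d_{x²−y²} orbital empty and maximises CFSE.

square planar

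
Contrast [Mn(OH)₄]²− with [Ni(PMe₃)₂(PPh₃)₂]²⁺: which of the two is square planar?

[Ni(PMe₃)₂(PPh₃)₂]²⁺

For [Mn(OH)₄]²−: Ligand charges: each hydroxide is −1. With an overall charge of −2 the manganese centre must be in the +2 oxidation state. Group 7 minus oxidation state 2 gives a d⁵ configuration. A high-spin d⁵ ion has zero CFSE in either geometry, so four ligands adopt the sterically favoured tetrahedral geometry. → tetrahedral.
For [Ni(PMe₃)₂(PPh₃)₂]²⁺: Ligand charges: trimethylphosphine is neutral; triphenylphosphine is neutral. With an overall charge of +2 the nickel centre must be in the +2 oxidation state. Group 10 minus oxidation state 2 gives a d⁸ configuration. Trimethylphosphine and triphenylphosphine are strong-field ligands (high in the spectrochemical series). A 3d d⁸ ion with strong-field ligands gains enough CFSE to favour square planar over tetrahedral. → square planar.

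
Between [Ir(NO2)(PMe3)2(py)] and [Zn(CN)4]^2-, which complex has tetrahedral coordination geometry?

[Zn(CN)4]^2-

For [Ir(NO2)(PMe3)2(py)]: Ligand charges: each nitro (N-bound nitrite) is −1; trimethylphosphine is neutral; pyridine is neutral. With an overall charge of 0 the iridium centre must be in the +1 oxidation state. Iridium is a group-9 element; Ir(I) is therefore d⁸. A 5d d⁸ ion has a large crystal-field splitting; square planar leaves the high-energy d_{x²−y²} orbital empty and maximises CFSE. → square planar.
For [Zn(CN)4]^2-: Ligand charges: each cyanide is −1. With an overall charge of −2 the zinc centre must be in the +2 oxidation state. Zn sits in group 12, so the d-electron count is 12 − 2 = 10. A d¹⁰ ion has no crystal-field stabilisation preference between square planar and tetrahedral, so four ligands adopt the sterically favoured tetrahedral geometry. → tetrahedral.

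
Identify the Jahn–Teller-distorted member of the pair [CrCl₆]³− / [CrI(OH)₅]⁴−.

[CrCl₆]³−: Ligand charges: each chloride is −1. With an overall charge of −3 the chromium centre must be in the +3 oxidation state. Cr sits in group 6, so the d-electron count is 6 − 3 = 3. The d³ configuration leaves the e_g set evenly filled (or empty) — no strong Jahn–Teller driving force.
[CrI(OH)₅]⁴−: Ligand charges: each iodide is −1; each hydroxide is −1. With an overall charge of −4 the chromium centre must be in the +2 oxidation state. Group 6 minus oxidation state 2 gives a d⁴ configuration. Hydroxide and iodide are weak-field ligands for a first-row metal, so the complex is high-spin. The t₂g³e_g¹ (high-spin) configuration has an unevenly filled e_g set; the Jahn–Teller theorem predicts a tetragonal distortion (typically axial elongation) to lift the degeneracy.

[CrI(OH)₅]⁴−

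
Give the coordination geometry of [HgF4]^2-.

tetrahedral

Each fluoride is −1; balancing the −2 overall charge requires Hg(II).
Hg sits in group 12, so the d-electron count is 12 − 2 = 10.
With 4 monodentate ligands the coordination number is 4.
A d¹⁰ ion has no crystal-field stabilisation preference between square planar and tetrahedral, so four ligands adopt the sterically favoured tetrahedral geometry.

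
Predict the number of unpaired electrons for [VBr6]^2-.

Each bromide is −1; balancing the −2 overall charge requires V(IV).
V sits in group 5, so the d-electron count is 5 − 4 = 1.
In an octahedral field the d¹ configuration is t₂g¹e_g⁰ (only one arrangement possible), giving 1 unpaired electron.

1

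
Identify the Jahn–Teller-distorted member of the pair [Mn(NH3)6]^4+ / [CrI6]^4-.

[CrI6]^4-

[Mn(NH3)6]^4+: Summing ligand charges against the +4 overall charge gives an oxidation state of +4 for manganese. Manganese is a group-7 element; Mn(IV) is therefore d³. The d³ configuration leaves the e_g set evenly filled (or empty) — no strong Jahn–Teller driving force.
[CrI6]^4-: Summing ligand charges against the −4 overall charge gives an oxidation state of +2 for chromium. Cr sits in group 6, so the d-electron count is 6 − 2 = 4. Iodide is a weak-field ligand for a first-row metal, so the complex is high-spin. The t₂g³e_g¹ (high-spin) configuration has an unevenly filled e_g set; the Jahn–Teller theorem predicts a tetragonal distortion (typically axial elongation) to lift the degeneracy.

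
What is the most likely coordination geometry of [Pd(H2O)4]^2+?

Ligand charges: water is neutral. With an overall charge of +2 the palladium centre must be in the +2 oxidation state.
Group 10 minus oxidation state 2 gives a d⁸ configuration.
With 4 monodentate ligands the coordination number is 4.
A 4d d⁸ ion has a large crystal-field splitting; square planar leaves the high-energy d_{x²−y²} orbital empty and maximises CFSE.

square planar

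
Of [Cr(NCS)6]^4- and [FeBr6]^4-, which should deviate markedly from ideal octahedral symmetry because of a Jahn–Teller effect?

[Cr(NCS)6]^4-: Ligand charges: each isothiocyanate is −1. With an overall charge of −4 the chromium centre must be in the +2 oxidation state. Chromium is a group-6 element; Cr(II) is therefore d⁴. Isothiocyanate is a weak-field ligand for a first-row metal, so the complex is high-spin. The t₂g³e_g¹ (high-spin) configuration has an unevenly filled e_g set; the Jahn–Teller theorem predicts a tetragonal distortion (typically axial elongation) to lift the degeneracy.
[FeBr6]^4-: Each bromide is −1; balancing the −4 overall charge requires Fe(II). Fe sits in group 8, so the d-electron count is 8 − 2 = 6. Bromide is a weak-field ligand for a first-row metal, so the complex is high-spin. The d⁶ configuration leaves the e_g set evenly filled (or empty) — no strong Jahn–Teller driving force.

[Cr(NCS)6]^4-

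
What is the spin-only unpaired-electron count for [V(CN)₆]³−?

2

Summing ligand charges against the −3 overall charge gives an oxidation state of +3 for vanadium.
Vanadium is a group-5 element; V(III) is therefore d².
In an octahedral field the d² configuration is t₂g²e_g⁰ (only one arrangement possible), giving 2 unpaired electrons.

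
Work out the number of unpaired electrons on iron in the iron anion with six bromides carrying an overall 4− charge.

Ligand charges: each bromide is −1. With an overall charge of −4 the iron centre must be in the +2 oxidation state.
Fe sits in group 8, so the d-electron count is 8 − 2 = 6.
The spin state decides the count: Bromide is a weak-field ligand for a first-row metal, so the complex is high-spin.
An octahedral high-spin d⁶ ion is t₂g⁴e_g², giving 4 unpaired electrons.

4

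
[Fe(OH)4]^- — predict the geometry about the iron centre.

tetrahedral

Each hydroxide is −1; balancing the −1 overall charge requires Fe(III).
Group 8 minus oxidation state 3 gives a d⁵ configuration.
Coordination number: 4.
Hydroxide is a weak-field ligand.
A high-spin d⁵ ion has zero CFSE in either geometry, so four ligands adopt the sterically favoured tetrahedral geometry.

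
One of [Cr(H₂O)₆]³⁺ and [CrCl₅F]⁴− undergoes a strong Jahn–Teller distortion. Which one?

[CrCl₅F]⁴−

[Cr(H₂O)₆]³⁺: Water is neutral; balancing the +3 overall charge requires Cr(III). Cr sits in group 6, so the d-electron count is 6 − 3 = 3. The d³ configuration leaves the e_g set evenly filled (or empty) — no strong Jahn–Teller driving force.
[CrCl₅F]⁴−: Summing ligand charges against the −4 overall charge gives an oxidation state of +2 for chromium. Cr sits in group 6, so the d-electron count is 6 − 2 = 4. Chloride and fluoride are weak-field ligands for a first-row metal, so the complex is high-spin. The t₂g³e_g¹ (high-spin) configuration has an unevenly filled e_g set; the Jahn–Teller theorem predicts a tetragonal distortion (typically axial elongation) to lift the degeneracy.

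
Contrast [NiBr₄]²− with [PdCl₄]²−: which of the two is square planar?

For [NiBr₄]²−: Each bromide is −1; balancing the −2 overall charge requires Ni(II). Ni sits in group 10, so the d-electron count is 10 − 2 = 8. Bromide is a weak-field ligand. With weak-field ligands the CFSE gain from square planar is small, so a 3d d⁸ ion takes the sterically preferred tetrahedral geometry. → tetrahedral.
For [PdCl₄]²−: Summing ligand charges against the −2 overall charge gives an oxidation state of +2 for palladium. Palladium is a group-10 element; Pd(II) is therefore d⁸. A 4d d⁸ ion has a large crystal-field splitting; square planar leaves the high-energy d_{x²−y²} orbital empty and maximises CFSE. → square planar.

[PdCl₄]²−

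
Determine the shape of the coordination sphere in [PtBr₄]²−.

Summing ligand charges against the −2 overall charge gives an oxidation state of +2 for platinum.
Platinum is a group-10 element; Pt(II) is therefore d⁸.
Coordination number: 4.
A 5d d⁸ ion has a large crystal-field splitting; square planar leaves the high-energy d_{x²−y²} orbital empty and maximises CFSE.

square planar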